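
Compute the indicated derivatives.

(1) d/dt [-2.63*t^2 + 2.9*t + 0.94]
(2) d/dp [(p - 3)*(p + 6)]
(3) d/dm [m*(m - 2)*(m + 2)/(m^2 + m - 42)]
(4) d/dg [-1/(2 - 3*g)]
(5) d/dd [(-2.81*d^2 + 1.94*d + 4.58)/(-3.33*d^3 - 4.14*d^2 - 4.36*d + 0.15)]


(1) = 2.9 - 5.26*t
(2) = 2*p + 3
(3) = (m^4 + 2*m^3 - 122*m^2 + 168)/(m^4 + 2*m^3 - 83*m^2 - 84*m + 1764)
(4) = -3/(3*g - 2)^2
(5) = (-9.3573*d^4 + 12.9204*d^3 + 66.0374*d^2 + 37.0794*d + 20.2598)/(11.0889*d^6 + 27.5724*d^5 + 46.1772*d^4 + 35.1018*d^3 + 17.7676*d^2 - 1.308*d + 0.0225)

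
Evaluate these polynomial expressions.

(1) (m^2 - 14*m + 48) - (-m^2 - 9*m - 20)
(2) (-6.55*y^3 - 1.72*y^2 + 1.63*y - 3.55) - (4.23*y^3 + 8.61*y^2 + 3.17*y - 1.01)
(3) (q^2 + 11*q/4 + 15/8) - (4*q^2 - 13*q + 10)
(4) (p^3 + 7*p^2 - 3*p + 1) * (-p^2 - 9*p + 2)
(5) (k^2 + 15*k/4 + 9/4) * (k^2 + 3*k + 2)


(1) = 2*m^2 - 5*m + 68
(2) = -10.78*y^3 - 10.33*y^2 - 1.54*y - 2.54
(3) = -3*q^2 + 63*q/4 - 65/8
(4) = -p^5 - 16*p^4 - 58*p^3 + 40*p^2 - 15*p + 2
(5) = k^4 + 27*k^3/4 + 31*k^2/2 + 57*k/4 + 9/2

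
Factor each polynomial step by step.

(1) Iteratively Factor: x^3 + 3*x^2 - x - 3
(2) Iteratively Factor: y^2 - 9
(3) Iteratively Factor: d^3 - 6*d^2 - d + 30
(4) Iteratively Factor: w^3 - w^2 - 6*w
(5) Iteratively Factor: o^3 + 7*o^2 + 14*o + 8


(1) = (x + 1)*(x^2 + 2*x - 3) = (x - 1)*(x + 1)*(x + 3)
(2) = (y + 3)*(y - 3)
(3) = (d - 5)*(d^2 - d - 6) = (d - 5)*(d - 3)*(d + 2)
(4) = (w)*(w^2 - w - 6) = w*(w + 2)*(w - 3)
(5) = (o + 2)*(o^2 + 5*o + 4) = (o + 2)*(o + 4)*(o + 1)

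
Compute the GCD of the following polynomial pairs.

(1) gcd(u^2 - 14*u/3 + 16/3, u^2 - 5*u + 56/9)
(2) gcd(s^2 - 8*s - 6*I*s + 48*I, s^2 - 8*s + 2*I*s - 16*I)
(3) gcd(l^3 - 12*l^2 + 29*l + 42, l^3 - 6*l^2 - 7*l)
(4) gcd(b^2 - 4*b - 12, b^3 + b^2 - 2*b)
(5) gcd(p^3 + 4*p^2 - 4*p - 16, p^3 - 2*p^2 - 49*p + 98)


(1) = gcd((u - 8/3)*(u - 2), (u - 8/3)*(u - 7/3)) = u - 8/3
(2) = s - 8
(3) = l^2 - 6*l - 7
(4) = gcd((b - 6)*(b + 2), b*(b - 1)*(b + 2)) = b + 2
(5) = gcd((p - 2)*(p + 2)*(p + 4), (p - 7)*(p - 2)*(p + 7)) = p - 2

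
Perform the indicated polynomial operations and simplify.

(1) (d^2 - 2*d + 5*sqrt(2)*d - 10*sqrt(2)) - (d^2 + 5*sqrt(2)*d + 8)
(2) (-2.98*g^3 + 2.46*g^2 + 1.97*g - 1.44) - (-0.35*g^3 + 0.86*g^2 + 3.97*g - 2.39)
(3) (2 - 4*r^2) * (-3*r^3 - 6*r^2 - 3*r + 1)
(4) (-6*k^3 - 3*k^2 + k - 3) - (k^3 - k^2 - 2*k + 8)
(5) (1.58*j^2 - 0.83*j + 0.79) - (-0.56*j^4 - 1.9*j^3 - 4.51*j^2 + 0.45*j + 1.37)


(1) = -2*d - 10*sqrt(2) - 8
(2) = -2.63*g^3 + 1.6*g^2 - 2.0*g + 0.95
(3) = 12*r^5 + 24*r^4 + 6*r^3 - 16*r^2 - 6*r + 2
(4) = -7*k^3 - 2*k^2 + 3*k - 11
(5) = 0.56*j^4 + 1.9*j^3 + 6.09*j^2 - 1.28*j - 0.58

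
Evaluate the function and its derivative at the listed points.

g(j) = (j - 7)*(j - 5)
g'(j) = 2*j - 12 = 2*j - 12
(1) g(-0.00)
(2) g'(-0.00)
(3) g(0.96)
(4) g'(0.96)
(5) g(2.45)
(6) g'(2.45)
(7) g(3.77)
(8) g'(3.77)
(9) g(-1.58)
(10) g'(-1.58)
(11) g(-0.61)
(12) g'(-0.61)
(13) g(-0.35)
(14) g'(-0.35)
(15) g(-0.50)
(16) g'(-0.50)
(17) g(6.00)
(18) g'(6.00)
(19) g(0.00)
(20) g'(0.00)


(1) = 35.00
(2) = -12.00
(3) = 24.40
(4) = -10.08
(5) = 11.60
(6) = -7.10
(7) = 3.97
(8) = -4.46
(9) = 56.46
(10) = -15.16
(11) = 42.69
(12) = -13.22
(13) = 39.32
(14) = -12.70
(15) = 41.25
(16) = -13.00
(17) = -1.00
(18) = 0.00
(19) = 35.00
(20) = -12.00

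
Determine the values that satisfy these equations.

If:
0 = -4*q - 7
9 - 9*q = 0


Then:
No Solution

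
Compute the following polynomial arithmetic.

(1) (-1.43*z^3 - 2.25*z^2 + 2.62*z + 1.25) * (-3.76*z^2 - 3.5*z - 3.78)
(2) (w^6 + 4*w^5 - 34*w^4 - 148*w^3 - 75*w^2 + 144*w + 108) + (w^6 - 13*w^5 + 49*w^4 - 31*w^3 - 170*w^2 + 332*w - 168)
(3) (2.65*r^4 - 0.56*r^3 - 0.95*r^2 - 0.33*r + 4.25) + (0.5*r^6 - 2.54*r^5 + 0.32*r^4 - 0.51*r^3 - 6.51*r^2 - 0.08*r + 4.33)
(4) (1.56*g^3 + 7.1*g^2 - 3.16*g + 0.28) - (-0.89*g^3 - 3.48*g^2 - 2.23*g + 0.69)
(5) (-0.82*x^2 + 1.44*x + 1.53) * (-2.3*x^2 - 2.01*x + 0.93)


(1) = 5.3768*z^5 + 13.465*z^4 + 3.4292*z^3 - 5.365*z^2 - 14.2786*z - 4.725
(2) = 2*w^6 - 9*w^5 + 15*w^4 - 179*w^3 - 245*w^2 + 476*w - 60
(3) = 0.5*r^6 - 2.54*r^5 + 2.97*r^4 - 1.07*r^3 - 7.46*r^2 - 0.41*r + 8.58
(4) = 2.45*g^3 + 10.58*g^2 - 0.93*g - 0.41
(5) = 1.886*x^4 - 1.6638*x^3 - 7.176*x^2 - 1.7361*x + 1.4229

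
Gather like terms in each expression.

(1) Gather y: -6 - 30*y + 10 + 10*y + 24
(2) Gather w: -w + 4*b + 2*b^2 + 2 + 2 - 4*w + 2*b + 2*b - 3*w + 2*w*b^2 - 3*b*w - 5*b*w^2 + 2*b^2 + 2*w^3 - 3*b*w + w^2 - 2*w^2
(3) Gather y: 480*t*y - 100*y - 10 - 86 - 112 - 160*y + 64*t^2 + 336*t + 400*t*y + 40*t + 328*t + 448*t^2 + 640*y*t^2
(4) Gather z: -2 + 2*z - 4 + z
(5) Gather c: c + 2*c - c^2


(1) = 28 - 20*y
(2) = 4*b^2 + 8*b + 2*w^3 + w^2*(-5*b - 1) + w*(2*b^2 - 6*b - 8) + 4
(3) = 512*t^2 + 704*t + y*(640*t^2 + 880*t - 260) - 208
(4) = 3*z - 6
(5) = -c^2 + 3*c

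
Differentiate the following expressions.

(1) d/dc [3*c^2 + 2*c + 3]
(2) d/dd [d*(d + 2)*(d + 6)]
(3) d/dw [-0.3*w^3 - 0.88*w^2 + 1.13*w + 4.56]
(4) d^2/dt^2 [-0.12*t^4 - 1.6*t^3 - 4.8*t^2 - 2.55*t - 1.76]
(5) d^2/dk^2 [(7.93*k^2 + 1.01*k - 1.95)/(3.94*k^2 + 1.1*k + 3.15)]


(1) = 6*c + 2
(2) = 3*d^2 + 16*d + 12
(3) = -0.9*w^2 - 1.76*w + 1.13
(4) = -1.44*t^2 - 9.6*t - 9.6
(5) = (-37.379568*k^3 - 772.1415*k^2 - 125.91846*k + 194.05545)/(61.162984*k^6 + 51.22788*k^5 + 161.00022*k^4 + 83.2436*k^3 + 128.71845*k^2 + 32.74425*k + 31.255875)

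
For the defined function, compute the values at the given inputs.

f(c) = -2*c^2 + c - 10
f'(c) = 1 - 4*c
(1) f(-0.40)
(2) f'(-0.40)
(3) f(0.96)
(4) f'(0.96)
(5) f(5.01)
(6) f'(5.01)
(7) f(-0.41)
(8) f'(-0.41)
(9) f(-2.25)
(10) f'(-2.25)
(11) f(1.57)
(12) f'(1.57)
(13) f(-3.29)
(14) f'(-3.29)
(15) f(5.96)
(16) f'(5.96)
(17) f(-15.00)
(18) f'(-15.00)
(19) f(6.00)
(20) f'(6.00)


(1) = -10.72
(2) = 2.60
(3) = -10.88
(4) = -2.84
(5) = -55.19
(6) = -19.04
(7) = -10.75
(8) = 2.64
(9) = -22.38
(10) = 10.00
(11) = -13.36
(12) = -5.28
(13) = -34.94
(14) = 14.16
(15) = -75.08
(16) = -22.84
(17) = -475.00
(18) = 61.00
(19) = -76.00
(20) = -23.00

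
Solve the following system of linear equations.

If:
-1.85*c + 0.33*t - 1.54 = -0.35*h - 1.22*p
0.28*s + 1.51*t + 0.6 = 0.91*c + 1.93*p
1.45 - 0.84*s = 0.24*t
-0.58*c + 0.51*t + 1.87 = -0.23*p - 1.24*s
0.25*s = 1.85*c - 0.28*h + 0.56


Then:
c = 6.52
h = 43.85
p = -1.71
s = 1.42
t = 1.08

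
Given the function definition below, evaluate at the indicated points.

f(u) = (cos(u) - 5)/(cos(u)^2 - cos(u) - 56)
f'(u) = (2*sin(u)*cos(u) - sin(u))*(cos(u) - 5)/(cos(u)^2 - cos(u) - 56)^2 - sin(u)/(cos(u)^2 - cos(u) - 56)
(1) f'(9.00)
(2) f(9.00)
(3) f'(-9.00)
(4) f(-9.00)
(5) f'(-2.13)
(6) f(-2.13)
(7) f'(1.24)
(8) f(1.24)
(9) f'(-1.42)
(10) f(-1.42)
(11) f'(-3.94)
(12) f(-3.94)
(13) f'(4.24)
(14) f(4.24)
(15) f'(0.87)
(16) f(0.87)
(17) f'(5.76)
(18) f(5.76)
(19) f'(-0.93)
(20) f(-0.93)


(1) = 0.01
(2) = 0.11
(3) = -0.01
(4) = 0.11
(5) = -0.02
(6) = 0.10
(7) = 0.02
(8) = 0.08
(9) = -0.02
(10) = 0.09
(11) = 0.02
(12) = 0.10
(13) = -0.02
(14) = 0.10
(15) = 0.01
(16) = 0.08
(17) = -0.01
(18) = 0.07
(19) = -0.01
(20) = 0.08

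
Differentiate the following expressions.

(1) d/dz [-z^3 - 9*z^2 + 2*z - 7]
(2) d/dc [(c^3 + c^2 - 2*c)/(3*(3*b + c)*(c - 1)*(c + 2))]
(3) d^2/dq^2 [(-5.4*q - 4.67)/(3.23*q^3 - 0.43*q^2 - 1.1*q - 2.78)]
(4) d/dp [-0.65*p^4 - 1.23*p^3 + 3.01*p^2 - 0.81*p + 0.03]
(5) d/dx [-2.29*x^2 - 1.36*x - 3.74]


(1) = -3*z^2 - 18*z + 2
(2) = b/(9*b^2 + 6*b*c + c^2)
(3) = (-338.02596*q^5 - 539.659356*q^4 + 63.409288*q^3 - 487.490958*q^2 - 226.125288*q + 32.890036)/(33.698267*q^9 - 13.458441*q^8 - 32.636889*q^7 - 77.923153*q^6 + 34.281582*q^5 + 56.161074*q^4 + 65.667556*q^3 - 20.061036*q^2 - 25.50372*q - 21.484952)
(4) = -2.6*p^3 - 3.69*p^2 + 6.02*p - 0.81
(5) = -4.58*x - 1.36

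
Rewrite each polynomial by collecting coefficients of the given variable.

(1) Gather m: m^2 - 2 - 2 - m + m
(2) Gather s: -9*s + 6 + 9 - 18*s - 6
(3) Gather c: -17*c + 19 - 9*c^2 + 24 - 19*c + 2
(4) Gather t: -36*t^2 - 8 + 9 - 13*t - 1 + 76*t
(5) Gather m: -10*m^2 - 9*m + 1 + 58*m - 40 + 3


(1) = m^2 - 4
(2) = 9 - 27*s
(3) = -9*c^2 - 36*c + 45
(4) = -36*t^2 + 63*t
(5) = -10*m^2 + 49*m - 36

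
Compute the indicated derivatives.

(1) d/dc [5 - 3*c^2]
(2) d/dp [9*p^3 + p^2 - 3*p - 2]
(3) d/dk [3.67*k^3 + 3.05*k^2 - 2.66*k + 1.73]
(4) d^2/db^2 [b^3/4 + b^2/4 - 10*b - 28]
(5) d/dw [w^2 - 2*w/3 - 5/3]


(1) = -6*c
(2) = 27*p^2 + 2*p - 3
(3) = 11.01*k^2 + 6.1*k - 2.66
(4) = 3*b/2 + 1/2
(5) = 2*w - 2/3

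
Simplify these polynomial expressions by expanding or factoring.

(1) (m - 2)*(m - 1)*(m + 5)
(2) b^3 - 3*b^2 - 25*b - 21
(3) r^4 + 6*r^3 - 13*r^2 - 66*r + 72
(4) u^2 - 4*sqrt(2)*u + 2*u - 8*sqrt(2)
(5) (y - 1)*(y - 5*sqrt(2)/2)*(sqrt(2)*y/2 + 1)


(1) = m^3 + 2*m^2 - 13*m + 10
(2) = (b - 7)*(b + 1)*(b + 3)
(3) = (r - 3)*(r - 1)*(r + 4)*(r + 6)
(4) = (u + 2)*(u - 4*sqrt(2))
(5) = sqrt(2)*y^3/2 - 3*y^2/2 - sqrt(2)*y^2/2 - 5*sqrt(2)*y/2 + 3*y/2 + 5*sqrt(2)/2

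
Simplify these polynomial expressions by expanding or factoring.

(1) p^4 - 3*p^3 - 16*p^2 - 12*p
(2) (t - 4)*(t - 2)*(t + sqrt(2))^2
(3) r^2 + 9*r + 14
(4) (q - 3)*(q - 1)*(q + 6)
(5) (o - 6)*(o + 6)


(1) = p*(p - 6)*(p + 1)*(p + 2)
(2) = t^4 - 6*t^3 + 2*sqrt(2)*t^3 - 12*sqrt(2)*t^2 + 10*t^2 - 12*t + 16*sqrt(2)*t + 16
(3) = (r + 2)*(r + 7)
(4) = q^3 + 2*q^2 - 21*q + 18
(5) = o^2 - 36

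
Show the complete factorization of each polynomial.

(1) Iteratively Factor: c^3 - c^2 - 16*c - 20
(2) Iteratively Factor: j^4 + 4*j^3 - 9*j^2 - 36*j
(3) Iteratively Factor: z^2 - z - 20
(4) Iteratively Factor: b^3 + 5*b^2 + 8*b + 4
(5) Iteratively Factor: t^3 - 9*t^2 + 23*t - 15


(1) = (c - 5)*(c^2 + 4*c + 4) = (c - 5)*(c + 2)*(c + 2)
(2) = (j + 4)*(j^3 - 9*j) = (j - 3)*(j + 4)*(j^2 + 3*j) = j*(j - 3)*(j + 4)*(j + 3)
(3) = (z - 5)*(z + 4)
(4) = (b + 2)*(b^2 + 3*b + 2) = (b + 2)^2*(b + 1)
(5) = (t - 3)*(t^2 - 6*t + 5) = (t - 3)*(t - 1)*(t - 5)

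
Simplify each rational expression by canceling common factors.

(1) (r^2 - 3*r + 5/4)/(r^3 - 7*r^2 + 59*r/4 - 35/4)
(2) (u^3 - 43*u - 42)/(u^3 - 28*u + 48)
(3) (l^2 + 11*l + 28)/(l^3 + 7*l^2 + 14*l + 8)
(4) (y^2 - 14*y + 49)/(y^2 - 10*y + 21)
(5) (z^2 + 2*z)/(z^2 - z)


(1) = (2*r - 1)/(2*r^2 - 9*r + 7)
(2) = (u^2 - 6*u - 7)/(u^2 - 6*u + 8)
(3) = (l + 7)/(l^2 + 3*l + 2)
(4) = (y - 7)/(y - 3)
(5) = (z + 2)/(z - 1)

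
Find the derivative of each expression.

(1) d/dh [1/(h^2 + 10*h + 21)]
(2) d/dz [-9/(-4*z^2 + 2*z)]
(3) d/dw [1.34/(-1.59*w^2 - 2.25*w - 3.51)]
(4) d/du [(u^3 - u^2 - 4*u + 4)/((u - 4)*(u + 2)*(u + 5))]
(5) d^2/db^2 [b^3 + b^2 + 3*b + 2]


(1) = 2*(-h - 5)/(h^2 + 10*h + 21)^2
(2) = 9*(1 - 4*z)/(2*z^2*(2*z - 1)^2)
(3) = (4.2612*w + 3.015)/(1.59*w^2 + 2.25*w + 3.51)^2
(4) = 2*(2*u^2 - 22*u + 29)/(u^4 + 2*u^3 - 39*u^2 - 40*u + 400)
(5) = 6*b + 2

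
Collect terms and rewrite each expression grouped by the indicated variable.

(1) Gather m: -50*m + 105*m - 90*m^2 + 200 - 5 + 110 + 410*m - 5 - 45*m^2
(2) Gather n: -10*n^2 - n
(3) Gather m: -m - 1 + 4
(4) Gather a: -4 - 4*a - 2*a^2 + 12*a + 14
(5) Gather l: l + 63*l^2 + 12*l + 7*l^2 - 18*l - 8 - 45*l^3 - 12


(1) = -135*m^2 + 465*m + 300
(2) = -10*n^2 - n
(3) = 3 - m
(4) = -2*a^2 + 8*a + 10
(5) = -45*l^3 + 70*l^2 - 5*l - 20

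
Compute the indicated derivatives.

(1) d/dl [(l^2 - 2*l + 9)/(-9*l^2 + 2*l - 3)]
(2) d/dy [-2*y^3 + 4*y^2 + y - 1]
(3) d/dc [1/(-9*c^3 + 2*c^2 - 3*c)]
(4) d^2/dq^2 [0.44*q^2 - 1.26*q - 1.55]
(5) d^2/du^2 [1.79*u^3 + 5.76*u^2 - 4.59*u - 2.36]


(1) = 4*(-4*l^2 + 39*l - 3)/(81*l^4 - 36*l^3 + 58*l^2 - 12*l + 9)
(2) = -6*y^2 + 8*y + 1
(3) = (27*c^2 - 4*c + 3)/(c^2*(9*c^2 - 2*c + 3)^2)
(4) = 0.880000000000000
(5) = 10.74*u + 11.52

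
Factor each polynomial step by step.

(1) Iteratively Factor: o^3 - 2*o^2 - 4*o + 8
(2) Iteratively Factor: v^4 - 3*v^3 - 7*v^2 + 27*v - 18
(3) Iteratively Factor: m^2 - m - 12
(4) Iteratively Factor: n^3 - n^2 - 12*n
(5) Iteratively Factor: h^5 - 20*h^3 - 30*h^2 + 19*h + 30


(1) = (o - 2)*(o^2 - 4) = (o - 2)*(o + 2)*(o - 2)
(2) = (v + 3)*(v^3 - 6*v^2 + 11*v - 6) = (v - 2)*(v + 3)*(v^2 - 4*v + 3) = (v - 2)*(v - 1)*(v + 3)*(v - 3)
(3) = (m - 4)*(m + 3)
(4) = (n - 4)*(n^2 + 3*n) = (n - 4)*(n + 3)*(n)
(5) = (h - 5)*(h^4 + 5*h^3 + 5*h^2 - 5*h - 6) = (h - 5)*(h - 1)*(h^3 + 6*h^2 + 11*h + 6) = (h - 5)*(h - 1)*(h + 2)*(h^2 + 4*h + 3) = (h - 5)*(h - 1)*(h + 1)*(h + 2)*(h + 3)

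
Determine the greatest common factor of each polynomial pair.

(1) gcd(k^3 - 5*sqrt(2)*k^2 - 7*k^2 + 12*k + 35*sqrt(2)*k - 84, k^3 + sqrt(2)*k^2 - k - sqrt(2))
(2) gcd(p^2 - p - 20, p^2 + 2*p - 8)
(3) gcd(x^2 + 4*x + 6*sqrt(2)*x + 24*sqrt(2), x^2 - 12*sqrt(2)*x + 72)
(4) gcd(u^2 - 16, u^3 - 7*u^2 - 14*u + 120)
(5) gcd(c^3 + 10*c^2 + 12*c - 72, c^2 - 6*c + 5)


(1) = 1
(2) = gcd((p - 5)*(p + 4), (p - 2)*(p + 4)) = p + 4
(3) = 1
(4) = u + 4
(5) = gcd((c - 2)*(c + 6)^2, (c - 5)*(c - 1)) = 1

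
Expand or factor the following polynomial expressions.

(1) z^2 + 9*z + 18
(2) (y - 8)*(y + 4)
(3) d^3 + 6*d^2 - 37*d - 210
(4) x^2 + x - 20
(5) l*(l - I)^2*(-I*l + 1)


(1) = (z + 3)*(z + 6)
(2) = y^2 - 4*y - 32
(3) = (d - 6)*(d + 5)*(d + 7)
(4) = (x - 4)*(x + 5)
(5) = -I*l^4 - l^3 - I*l^2 - l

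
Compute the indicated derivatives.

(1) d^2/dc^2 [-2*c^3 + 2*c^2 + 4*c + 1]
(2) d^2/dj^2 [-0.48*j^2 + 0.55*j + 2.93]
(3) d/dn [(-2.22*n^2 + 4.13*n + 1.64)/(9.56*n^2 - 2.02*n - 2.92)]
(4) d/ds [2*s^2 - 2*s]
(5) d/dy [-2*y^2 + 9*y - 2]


(1) = 4 - 12*c
(2) = -0.960000000000000
(3) = (-34.9984*n^2 - 18.392*n - 8.7468)/(91.3936*n^4 - 38.6224*n^3 - 51.75*n^2 + 11.7968*n + 8.5264)
(4) = 4*s - 2
(5) = 9 - 4*y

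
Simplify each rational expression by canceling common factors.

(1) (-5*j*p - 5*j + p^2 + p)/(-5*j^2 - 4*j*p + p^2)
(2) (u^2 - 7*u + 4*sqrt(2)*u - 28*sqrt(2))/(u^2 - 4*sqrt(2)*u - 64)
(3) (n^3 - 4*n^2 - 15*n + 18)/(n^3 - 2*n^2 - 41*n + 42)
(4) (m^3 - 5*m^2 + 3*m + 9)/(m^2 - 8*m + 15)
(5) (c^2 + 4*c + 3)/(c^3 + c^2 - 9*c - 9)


(1) = (p + 1)/(j + p)
(2) = (u - 7)/(u - 8*sqrt(2))
(3) = (n^2 - 3*n - 18)/(n^2 - n - 42)
(4) = (m^2 - 2*m - 3)/(m - 5)
(5) = 1/(c - 3)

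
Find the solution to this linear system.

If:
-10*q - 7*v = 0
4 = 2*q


Then:
q = 2
v = -20/7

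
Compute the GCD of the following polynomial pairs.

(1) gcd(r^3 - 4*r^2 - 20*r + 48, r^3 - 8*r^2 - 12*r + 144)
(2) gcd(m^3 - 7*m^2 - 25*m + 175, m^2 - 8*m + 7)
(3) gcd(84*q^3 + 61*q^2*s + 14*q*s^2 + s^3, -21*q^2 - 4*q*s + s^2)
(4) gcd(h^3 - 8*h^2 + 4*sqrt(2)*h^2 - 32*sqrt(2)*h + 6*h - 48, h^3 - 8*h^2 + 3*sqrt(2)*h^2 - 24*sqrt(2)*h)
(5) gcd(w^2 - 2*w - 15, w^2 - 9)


(1) = r^2 - 2*r - 24
(2) = gcd((m - 7)*(m - 5)*(m + 5), (m - 7)*(m - 1)) = m - 7
(3) = gcd((3*q + s)*(4*q + s)*(7*q + s), (-7*q + s)*(3*q + s)) = 3*q + s
(4) = gcd((h - 8)*(h + sqrt(2))*(h + 3*sqrt(2)), h*(h - 8)*(h + 3*sqrt(2))) = h^2 + h*(-8 + 3*sqrt(2)) - 24*sqrt(2)
(5) = w + 3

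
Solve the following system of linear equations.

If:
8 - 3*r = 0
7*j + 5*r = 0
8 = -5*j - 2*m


Then:
j = -40/21
m = 16/21
r = 8/3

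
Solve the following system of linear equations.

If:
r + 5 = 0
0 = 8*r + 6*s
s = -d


Then:
d = -20/3
r = -5
s = 20/3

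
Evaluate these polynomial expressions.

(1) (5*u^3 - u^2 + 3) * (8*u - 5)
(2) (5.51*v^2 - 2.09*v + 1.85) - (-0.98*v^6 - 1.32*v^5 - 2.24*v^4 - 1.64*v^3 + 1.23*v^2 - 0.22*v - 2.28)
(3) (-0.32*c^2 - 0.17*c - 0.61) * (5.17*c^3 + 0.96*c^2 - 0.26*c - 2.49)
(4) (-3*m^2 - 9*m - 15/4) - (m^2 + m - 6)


(1) = 40*u^4 - 33*u^3 + 5*u^2 + 24*u - 15
(2) = 0.98*v^6 + 1.32*v^5 + 2.24*v^4 + 1.64*v^3 + 4.28*v^2 - 1.87*v + 4.13
(3) = -1.6544*c^5 - 1.1861*c^4 - 3.2337*c^3 + 0.2554*c^2 + 0.5819*c + 1.5189
(4) = -4*m^2 - 10*m + 9/4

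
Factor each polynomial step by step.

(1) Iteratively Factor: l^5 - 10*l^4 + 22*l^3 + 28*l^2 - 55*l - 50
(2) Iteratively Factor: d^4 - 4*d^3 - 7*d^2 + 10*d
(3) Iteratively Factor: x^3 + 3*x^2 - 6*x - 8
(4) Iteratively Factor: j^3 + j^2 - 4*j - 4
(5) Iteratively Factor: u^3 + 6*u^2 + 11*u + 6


(1) = (l - 5)*(l^4 - 5*l^3 - 3*l^2 + 13*l + 10) = (l - 5)*(l - 2)*(l^3 - 3*l^2 - 9*l - 5) = (l - 5)*(l - 2)*(l + 1)*(l^2 - 4*l - 5) = (l - 5)*(l - 2)*(l + 1)^2*(l - 5)
(2) = (d - 5)*(d^3 + d^2 - 2*d) = (d - 5)*(d + 2)*(d^2 - d) = d*(d - 5)*(d + 2)*(d - 1)
(3) = (x - 2)*(x^2 + 5*x + 4) = (x - 2)*(x + 1)*(x + 4)
(4) = (j - 2)*(j^2 + 3*j + 2) = (j - 2)*(j + 2)*(j + 1)
(5) = (u + 2)*(u^2 + 4*u + 3) = (u + 2)*(u + 3)*(u + 1)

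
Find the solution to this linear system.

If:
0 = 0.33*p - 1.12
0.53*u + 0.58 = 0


Then:
p = 3.39
u = -1.09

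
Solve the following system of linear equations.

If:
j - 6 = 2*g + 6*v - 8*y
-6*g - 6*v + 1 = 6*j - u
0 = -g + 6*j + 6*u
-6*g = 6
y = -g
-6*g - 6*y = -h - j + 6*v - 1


Then:
g = -1
h = 3
j = 17/48
u = -25/48
v = 209/288
y = 1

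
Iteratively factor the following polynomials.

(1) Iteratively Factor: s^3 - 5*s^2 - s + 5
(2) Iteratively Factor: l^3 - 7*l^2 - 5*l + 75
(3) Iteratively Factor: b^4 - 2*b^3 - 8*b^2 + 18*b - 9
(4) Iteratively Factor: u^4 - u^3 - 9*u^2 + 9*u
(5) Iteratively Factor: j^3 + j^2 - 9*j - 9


(1) = (s + 1)*(s^2 - 6*s + 5) = (s - 5)*(s + 1)*(s - 1)
(2) = (l - 5)*(l^2 - 2*l - 15) = (l - 5)^2*(l + 3)
(3) = (b + 3)*(b^3 - 5*b^2 + 7*b - 3) = (b - 3)*(b + 3)*(b^2 - 2*b + 1) = (b - 3)*(b - 1)*(b + 3)*(b - 1)
(4) = (u + 3)*(u^3 - 4*u^2 + 3*u) = (u - 3)*(u + 3)*(u^2 - u) = (u - 3)*(u - 1)*(u + 3)*(u)
(5) = (j - 3)*(j^2 + 4*j + 3) = (j - 3)*(j + 3)*(j + 1)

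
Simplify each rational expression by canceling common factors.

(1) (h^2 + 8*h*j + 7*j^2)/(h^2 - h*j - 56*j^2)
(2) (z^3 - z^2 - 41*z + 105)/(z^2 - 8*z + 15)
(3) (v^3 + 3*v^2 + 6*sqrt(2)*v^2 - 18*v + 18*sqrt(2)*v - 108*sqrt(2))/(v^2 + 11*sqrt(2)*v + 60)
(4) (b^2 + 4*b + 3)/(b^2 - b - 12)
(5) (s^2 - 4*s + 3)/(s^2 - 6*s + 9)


(1) = (h + j)/(h - 8*j)
(2) = z + 7
(3) = (v^2 + 3*v - 18)/(v + 5*sqrt(2))
(4) = (b + 1)/(b - 4)
(5) = (s - 1)/(s - 3)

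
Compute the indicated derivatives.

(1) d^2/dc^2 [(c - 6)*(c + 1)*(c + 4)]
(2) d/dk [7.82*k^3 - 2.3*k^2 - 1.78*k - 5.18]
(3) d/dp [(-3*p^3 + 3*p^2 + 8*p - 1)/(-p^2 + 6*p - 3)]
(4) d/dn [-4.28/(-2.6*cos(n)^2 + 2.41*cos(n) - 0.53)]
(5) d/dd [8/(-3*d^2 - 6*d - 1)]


(1) = 6*c - 2
(2) = 23.46*k^2 - 4.6*k - 1.78
(3) = (3*p^4 - 36*p^3 + 53*p^2 - 20*p - 18)/(p^4 - 12*p^3 + 42*p^2 - 36*p + 9)
(4) = (22.256*cos(n) - 10.3148)*sin(n)/(2.6*cos(n)^2 - 2.41*cos(n) + 0.53)^2
(5) = 48*(d + 1)/(3*d^2 + 6*d + 1)^2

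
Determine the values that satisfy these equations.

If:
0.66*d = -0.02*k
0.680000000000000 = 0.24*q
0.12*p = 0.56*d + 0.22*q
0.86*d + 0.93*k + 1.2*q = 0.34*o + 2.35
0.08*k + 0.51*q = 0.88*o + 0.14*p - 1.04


Then:
d = 0.01
k = -0.43
o = 1.95
p = 5.26
q = 2.83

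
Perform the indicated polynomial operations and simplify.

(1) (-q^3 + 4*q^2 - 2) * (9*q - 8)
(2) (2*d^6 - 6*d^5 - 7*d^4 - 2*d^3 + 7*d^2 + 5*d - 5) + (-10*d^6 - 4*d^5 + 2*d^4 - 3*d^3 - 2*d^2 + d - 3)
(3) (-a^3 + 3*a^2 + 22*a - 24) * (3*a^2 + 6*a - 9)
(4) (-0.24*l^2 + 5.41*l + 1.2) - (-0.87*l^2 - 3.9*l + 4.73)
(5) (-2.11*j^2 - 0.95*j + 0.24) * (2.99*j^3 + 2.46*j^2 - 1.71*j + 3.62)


(1) = -9*q^4 + 44*q^3 - 32*q^2 - 18*q + 16
(2) = -8*d^6 - 10*d^5 - 5*d^4 - 5*d^3 + 5*d^2 + 6*d - 8
(3) = -3*a^5 + 3*a^4 + 93*a^3 + 33*a^2 - 342*a + 216
(4) = 0.63*l^2 + 9.31*l - 3.53
(5) = -6.3089*j^5 - 8.0311*j^4 + 1.9887*j^3 - 5.4233*j^2 - 3.8494*j + 0.8688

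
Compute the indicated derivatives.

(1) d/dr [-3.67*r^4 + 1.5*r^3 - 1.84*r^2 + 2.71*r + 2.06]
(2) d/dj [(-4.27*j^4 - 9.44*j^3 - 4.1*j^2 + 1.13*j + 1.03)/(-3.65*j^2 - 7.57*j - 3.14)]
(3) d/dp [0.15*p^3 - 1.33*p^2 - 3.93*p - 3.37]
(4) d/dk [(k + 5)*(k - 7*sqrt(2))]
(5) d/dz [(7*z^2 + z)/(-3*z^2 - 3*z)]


(1) = -14.68*r^3 + 4.5*r^2 - 3.68*r + 2.71
(2) = (31.171*j^5 + 131.4277*j^4 + 196.5528*j^3 + 124.0863*j^2 + 33.267*j + 4.2489)/(13.3225*j^4 + 55.261*j^3 + 80.2269*j^2 + 47.5396*j + 9.8596)
(3) = 0.45*p^2 - 2.66*p - 3.93
(4) = 2*k - 7*sqrt(2) + 5
(5) = -2/(z^2 + 2*z + 1)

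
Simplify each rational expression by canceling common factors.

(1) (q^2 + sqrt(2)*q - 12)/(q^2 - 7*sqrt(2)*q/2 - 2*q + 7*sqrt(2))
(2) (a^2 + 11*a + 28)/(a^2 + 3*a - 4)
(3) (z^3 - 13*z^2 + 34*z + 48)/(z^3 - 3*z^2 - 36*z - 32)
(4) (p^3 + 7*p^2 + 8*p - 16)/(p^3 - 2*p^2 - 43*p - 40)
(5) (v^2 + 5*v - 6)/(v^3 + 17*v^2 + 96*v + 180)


(1) = (2*q^2 + 2*sqrt(2)*q - 24)/(2*q^2 + q*(-7*sqrt(2) - 4) + 14*sqrt(2))
(2) = (a + 7)/(a - 1)
(3) = (z - 6)/(z + 4)
(4) = (p^3 + 7*p^2 + 8*p - 16)/(p^3 - 2*p^2 - 43*p - 40)
(5) = (v - 1)/(v^2 + 11*v + 30)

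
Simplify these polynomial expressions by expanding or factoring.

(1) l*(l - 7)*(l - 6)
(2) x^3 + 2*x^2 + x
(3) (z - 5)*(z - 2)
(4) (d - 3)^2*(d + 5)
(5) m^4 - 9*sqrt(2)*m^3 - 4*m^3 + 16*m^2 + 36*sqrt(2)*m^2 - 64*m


(1) = l^3 - 13*l^2 + 42*l
(2) = x*(x + 1)^2
(3) = z^2 - 7*z + 10
(4) = d^3 - d^2 - 21*d + 45
(5) = m*(m - 4)*(m - 8*sqrt(2))*(m - sqrt(2))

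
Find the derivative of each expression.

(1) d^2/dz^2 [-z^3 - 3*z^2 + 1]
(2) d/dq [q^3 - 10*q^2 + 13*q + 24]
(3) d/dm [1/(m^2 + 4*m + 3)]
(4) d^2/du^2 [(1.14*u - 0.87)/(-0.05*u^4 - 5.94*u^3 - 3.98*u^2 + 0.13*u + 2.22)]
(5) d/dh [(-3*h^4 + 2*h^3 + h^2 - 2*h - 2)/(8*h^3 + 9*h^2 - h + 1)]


(1) = -6*z - 6
(2) = 3*q^2 - 20*q + 13
(3) = 2*(-m - 2)/(m^2 + 4*m + 3)^2
(4) = (-0.0342*u^7 - 5.37378*u^6 - 234.949284*u^5 + 209.726856*u^4 + 288.655356*u^3 - 100.58058*u^2 + 5.698764*u + 16.061358)/(0.000125*u^12 + 0.04455*u^11 + 5.32239*u^10 + 216.675969*u^9 + 423.413934*u^8 + 264.404064*u^7 - 193.032265*u^6 - 320.690802*u^5 - 94.270314*u^4 + 94.713659*u^3 + 58.732542*u^2 - 1.922076*u - 10.941048)
(5) = (-24*h^6 - 54*h^5 + 19*h^4 + 16*h^3 + 71*h^2 + 38*h - 4)/(64*h^6 + 144*h^5 + 65*h^4 - 2*h^3 + 19*h^2 - 2*h + 1)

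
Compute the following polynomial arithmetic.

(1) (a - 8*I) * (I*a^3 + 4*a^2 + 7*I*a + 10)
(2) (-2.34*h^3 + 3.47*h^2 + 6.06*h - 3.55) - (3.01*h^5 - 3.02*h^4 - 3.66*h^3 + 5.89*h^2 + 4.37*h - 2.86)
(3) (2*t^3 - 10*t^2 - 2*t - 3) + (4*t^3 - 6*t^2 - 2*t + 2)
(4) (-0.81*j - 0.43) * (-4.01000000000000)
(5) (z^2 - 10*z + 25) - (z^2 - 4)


(1) = I*a^4 + 12*a^3 - 25*I*a^2 + 66*a - 80*I
(2) = -3.01*h^5 + 3.02*h^4 + 1.32*h^3 - 2.42*h^2 + 1.69*h - 0.69
(3) = 6*t^3 - 16*t^2 - 4*t - 1
(4) = 3.2481*j + 1.7243
(5) = 29 - 10*z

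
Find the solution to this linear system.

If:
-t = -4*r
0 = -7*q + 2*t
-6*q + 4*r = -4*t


Then:
q = 0
r = 0
t = 0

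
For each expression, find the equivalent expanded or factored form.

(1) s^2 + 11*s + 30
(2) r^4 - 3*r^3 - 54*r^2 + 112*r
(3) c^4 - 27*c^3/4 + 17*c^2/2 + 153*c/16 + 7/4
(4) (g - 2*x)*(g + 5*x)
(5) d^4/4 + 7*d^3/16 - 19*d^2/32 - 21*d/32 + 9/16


(1) = (s + 5)*(s + 6)
(2) = r*(r - 8)*(r - 2)*(r + 7)
(3) = (c - 4)*(c - 7/2)*(c + 1/4)*(c + 1/2)
(4) = g^2 + 3*g*x - 10*x^2
(5) = (d/4 + 1/2)*(d - 1)*(d - 3/4)*(d + 3/2)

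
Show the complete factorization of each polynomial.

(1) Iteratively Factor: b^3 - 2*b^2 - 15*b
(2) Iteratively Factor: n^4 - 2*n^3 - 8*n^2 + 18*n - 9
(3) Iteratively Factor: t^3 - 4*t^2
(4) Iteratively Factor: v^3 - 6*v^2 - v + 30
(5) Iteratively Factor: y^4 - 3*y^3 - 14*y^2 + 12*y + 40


(1) = (b)*(b^2 - 2*b - 15) = b*(b - 5)*(b + 3)
(2) = (n + 3)*(n^3 - 5*n^2 + 7*n - 3) = (n - 1)*(n + 3)*(n^2 - 4*n + 3) = (n - 3)*(n - 1)*(n + 3)*(n - 1)
(3) = (t - 4)*(t^2) = t*(t - 4)*(t)
(4) = (v - 3)*(v^2 - 3*v - 10) = (v - 3)*(v + 2)*(v - 5)
(5) = (y + 2)*(y^3 - 5*y^2 - 4*y + 20) = (y - 2)*(y + 2)*(y^2 - 3*y - 10) = (y - 5)*(y - 2)*(y + 2)*(y + 2)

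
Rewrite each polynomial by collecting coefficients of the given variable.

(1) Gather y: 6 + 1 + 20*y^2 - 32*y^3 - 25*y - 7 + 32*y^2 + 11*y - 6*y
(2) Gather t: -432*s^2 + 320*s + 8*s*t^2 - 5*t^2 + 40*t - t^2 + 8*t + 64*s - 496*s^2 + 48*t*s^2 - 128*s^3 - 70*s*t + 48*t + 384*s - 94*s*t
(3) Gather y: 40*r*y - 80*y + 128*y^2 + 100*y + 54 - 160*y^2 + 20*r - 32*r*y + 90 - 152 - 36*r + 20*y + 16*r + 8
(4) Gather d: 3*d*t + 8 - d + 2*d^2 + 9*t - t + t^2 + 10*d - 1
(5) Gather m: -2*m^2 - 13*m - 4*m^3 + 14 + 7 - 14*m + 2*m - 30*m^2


(1) = -32*y^3 + 52*y^2 - 20*y
(2) = -128*s^3 - 928*s^2 + 768*s + t^2*(8*s - 6) + t*(48*s^2 - 164*s + 96)
(3) = -32*y^2 + y*(8*r + 40)
(4) = 2*d^2 + d*(3*t + 9) + t^2 + 8*t + 7
(5) = -4*m^3 - 32*m^2 - 25*m + 21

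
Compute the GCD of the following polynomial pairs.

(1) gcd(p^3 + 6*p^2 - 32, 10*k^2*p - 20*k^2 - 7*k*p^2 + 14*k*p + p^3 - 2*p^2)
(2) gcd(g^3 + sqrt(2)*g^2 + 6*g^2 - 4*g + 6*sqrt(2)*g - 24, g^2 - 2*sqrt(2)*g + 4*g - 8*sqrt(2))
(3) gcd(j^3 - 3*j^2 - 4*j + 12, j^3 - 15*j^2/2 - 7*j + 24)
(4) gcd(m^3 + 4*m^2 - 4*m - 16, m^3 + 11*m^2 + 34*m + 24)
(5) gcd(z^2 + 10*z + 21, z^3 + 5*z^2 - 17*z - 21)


(1) = gcd((p - 2)*(p + 4)^2, (-5*k + p)*(-2*k + p)*(p - 2)) = p - 2
(2) = gcd((g + 6)*(g - sqrt(2))*(g + 2*sqrt(2)), (g + 4)*(g - 2*sqrt(2))) = 1
(3) = gcd((j - 3)*(j - 2)*(j + 2), (j - 8)*(j - 3/2)*(j + 2)) = j + 2
(4) = m + 4
(5) = gcd((z + 3)*(z + 7), (z - 3)*(z + 1)*(z + 7)) = z + 7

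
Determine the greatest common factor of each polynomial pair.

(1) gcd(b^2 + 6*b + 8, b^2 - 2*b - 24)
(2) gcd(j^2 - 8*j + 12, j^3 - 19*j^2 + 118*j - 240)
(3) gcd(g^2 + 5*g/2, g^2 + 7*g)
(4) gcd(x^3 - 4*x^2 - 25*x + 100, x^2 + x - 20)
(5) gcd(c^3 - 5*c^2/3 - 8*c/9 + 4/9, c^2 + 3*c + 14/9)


(1) = b + 4
(2) = j - 6
(3) = g
(4) = gcd((x - 5)*(x - 4)*(x + 5), (x - 4)*(x + 5)) = x^2 + x - 20
(5) = gcd((c - 2)*(c - 1/3)*(c + 2/3), (c + 2/3)*(c + 7/3)) = c + 2/3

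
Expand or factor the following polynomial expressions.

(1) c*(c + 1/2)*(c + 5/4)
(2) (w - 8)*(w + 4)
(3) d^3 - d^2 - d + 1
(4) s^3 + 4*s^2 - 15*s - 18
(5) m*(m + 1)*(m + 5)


(1) = c^3 + 7*c^2/4 + 5*c/8
(2) = w^2 - 4*w - 32
(3) = (d - 1)^2*(d + 1)
(4) = (s - 3)*(s + 1)*(s + 6)
(5) = m^3 + 6*m^2 + 5*m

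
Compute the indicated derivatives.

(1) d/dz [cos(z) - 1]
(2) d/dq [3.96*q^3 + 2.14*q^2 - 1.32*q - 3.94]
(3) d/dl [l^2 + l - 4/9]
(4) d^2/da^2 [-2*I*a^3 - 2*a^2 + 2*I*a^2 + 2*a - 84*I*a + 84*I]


(1) = -sin(z)
(2) = 11.88*q^2 + 4.28*q - 1.32
(3) = 2*l + 1
(4) = -12*I*a - 4 + 4*I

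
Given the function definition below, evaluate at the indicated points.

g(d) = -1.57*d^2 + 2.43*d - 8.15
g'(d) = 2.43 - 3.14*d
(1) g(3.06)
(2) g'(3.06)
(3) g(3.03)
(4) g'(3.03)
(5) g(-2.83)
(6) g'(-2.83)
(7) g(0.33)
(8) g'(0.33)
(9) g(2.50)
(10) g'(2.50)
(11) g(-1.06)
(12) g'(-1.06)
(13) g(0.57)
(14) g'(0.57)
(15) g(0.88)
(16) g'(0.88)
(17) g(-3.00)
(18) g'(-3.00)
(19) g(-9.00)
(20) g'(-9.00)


(1) = -15.42
(2) = -7.18
(3) = -15.20
(4) = -7.08
(5) = -27.60
(6) = 11.32
(7) = -7.52
(8) = 1.39
(9) = -11.89
(10) = -5.42
(11) = -12.49
(12) = 5.76
(13) = -7.27
(14) = 0.64
(15) = -7.23
(16) = -0.33
(17) = -29.57
(18) = 11.85
(19) = -157.19
(20) = 30.69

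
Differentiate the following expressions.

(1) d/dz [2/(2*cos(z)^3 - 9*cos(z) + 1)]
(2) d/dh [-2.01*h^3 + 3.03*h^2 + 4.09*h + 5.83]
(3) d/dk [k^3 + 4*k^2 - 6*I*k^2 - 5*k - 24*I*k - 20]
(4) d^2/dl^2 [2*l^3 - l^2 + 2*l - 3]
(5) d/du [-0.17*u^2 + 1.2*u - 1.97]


(1) = 6*(cos(2*z) - 2)*sin(z)/(2*cos(z)^3 - 9*cos(z) + 1)^2
(2) = -6.03*h^2 + 6.06*h + 4.09
(3) = 3*k^2 + k*(8 - 12*I) - 5 - 24*I
(4) = 12*l - 2
(5) = 1.2 - 0.34*u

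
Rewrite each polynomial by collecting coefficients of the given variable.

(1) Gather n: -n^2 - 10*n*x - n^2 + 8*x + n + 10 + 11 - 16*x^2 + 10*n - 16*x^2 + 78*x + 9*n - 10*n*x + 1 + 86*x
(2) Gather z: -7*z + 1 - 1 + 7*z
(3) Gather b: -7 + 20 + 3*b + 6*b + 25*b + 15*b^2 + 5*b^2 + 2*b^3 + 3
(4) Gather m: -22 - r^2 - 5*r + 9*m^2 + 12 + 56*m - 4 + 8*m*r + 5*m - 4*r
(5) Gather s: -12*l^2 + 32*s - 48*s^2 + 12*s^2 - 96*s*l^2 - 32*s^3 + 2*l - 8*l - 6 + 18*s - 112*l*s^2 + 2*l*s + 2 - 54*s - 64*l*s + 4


(1) = -2*n^2 + n*(20 - 20*x) - 32*x^2 + 172*x + 22
(2) = 0
(3) = 2*b^3 + 20*b^2 + 34*b + 16
(4) = 9*m^2 + m*(8*r + 61) - r^2 - 9*r - 14
(5) = -12*l^2 - 6*l - 32*s^3 + s^2*(-112*l - 36) + s*(-96*l^2 - 62*l - 4)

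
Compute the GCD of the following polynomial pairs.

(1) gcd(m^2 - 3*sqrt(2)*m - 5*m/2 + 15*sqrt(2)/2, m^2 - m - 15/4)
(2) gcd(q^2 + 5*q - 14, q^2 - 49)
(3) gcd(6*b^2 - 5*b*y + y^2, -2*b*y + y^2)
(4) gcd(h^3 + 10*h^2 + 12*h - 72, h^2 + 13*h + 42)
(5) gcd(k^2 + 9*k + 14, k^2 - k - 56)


(1) = m - 5/2
(2) = q + 7
(3) = -2*b + y
(4) = gcd((h - 2)*(h + 6)^2, (h + 6)*(h + 7)) = h + 6
(5) = k + 7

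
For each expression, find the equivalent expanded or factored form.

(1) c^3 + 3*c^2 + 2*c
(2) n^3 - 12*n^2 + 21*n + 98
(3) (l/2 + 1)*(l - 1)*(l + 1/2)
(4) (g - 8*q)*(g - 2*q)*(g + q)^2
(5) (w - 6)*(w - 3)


(1) = c*(c + 1)*(c + 2)
(2) = (n - 7)^2*(n + 2)
(3) = l^3/2 + 3*l^2/4 - 3*l/4 - 1/2
(4) = g^4 - 8*g^3*q - 3*g^2*q^2 + 22*g*q^3 + 16*q^4
(5) = w^2 - 9*w + 18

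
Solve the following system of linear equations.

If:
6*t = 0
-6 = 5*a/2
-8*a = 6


Then:
No Solution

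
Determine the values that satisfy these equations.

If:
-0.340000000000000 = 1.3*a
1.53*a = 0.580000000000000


Then:
No Solution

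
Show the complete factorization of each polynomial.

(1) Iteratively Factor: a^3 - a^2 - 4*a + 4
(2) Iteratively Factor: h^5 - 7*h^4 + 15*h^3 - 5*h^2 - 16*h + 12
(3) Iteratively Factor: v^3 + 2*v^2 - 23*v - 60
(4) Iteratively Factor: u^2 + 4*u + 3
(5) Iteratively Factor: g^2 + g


(1) = (a - 2)*(a^2 + a - 2) = (a - 2)*(a + 2)*(a - 1)
(2) = (h - 2)*(h^4 - 5*h^3 + 5*h^2 + 5*h - 6) = (h - 2)^2*(h^3 - 3*h^2 - h + 3) = (h - 3)*(h - 2)^2*(h^2 - 1) = (h - 3)*(h - 2)^2*(h - 1)*(h + 1)
(3) = (v + 3)*(v^2 - v - 20) = (v + 3)*(v + 4)*(v - 5)
(4) = (u + 1)*(u + 3)
(5) = (g + 1)*(g)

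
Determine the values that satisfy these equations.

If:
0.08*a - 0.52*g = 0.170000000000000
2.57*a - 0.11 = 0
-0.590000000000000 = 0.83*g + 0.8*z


Then:
a = 0.04
g = -0.32
z = -0.41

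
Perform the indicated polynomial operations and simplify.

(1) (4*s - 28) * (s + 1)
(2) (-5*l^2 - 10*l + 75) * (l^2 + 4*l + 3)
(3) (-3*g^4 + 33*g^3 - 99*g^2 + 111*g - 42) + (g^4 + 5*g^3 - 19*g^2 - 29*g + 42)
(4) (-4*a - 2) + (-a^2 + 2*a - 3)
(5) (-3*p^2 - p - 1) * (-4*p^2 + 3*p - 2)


(1) = 4*s^2 - 24*s - 28
(2) = -5*l^4 - 30*l^3 + 20*l^2 + 270*l + 225
(3) = -2*g^4 + 38*g^3 - 118*g^2 + 82*g
(4) = -a^2 - 2*a - 5
(5) = 12*p^4 - 5*p^3 + 7*p^2 - p + 2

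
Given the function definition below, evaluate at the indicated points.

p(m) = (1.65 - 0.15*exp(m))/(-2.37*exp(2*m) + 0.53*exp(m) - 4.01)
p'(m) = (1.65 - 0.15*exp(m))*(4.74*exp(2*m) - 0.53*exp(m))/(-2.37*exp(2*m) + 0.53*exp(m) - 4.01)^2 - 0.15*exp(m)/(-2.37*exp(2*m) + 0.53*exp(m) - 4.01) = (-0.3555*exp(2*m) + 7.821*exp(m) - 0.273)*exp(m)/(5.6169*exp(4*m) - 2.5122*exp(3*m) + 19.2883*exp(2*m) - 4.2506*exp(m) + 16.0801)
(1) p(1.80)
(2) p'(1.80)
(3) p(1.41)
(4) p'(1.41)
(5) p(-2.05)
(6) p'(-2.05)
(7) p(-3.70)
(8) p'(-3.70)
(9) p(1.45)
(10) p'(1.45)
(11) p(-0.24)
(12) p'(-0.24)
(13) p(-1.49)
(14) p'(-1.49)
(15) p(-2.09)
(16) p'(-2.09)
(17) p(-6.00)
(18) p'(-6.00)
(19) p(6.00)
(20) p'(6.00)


(1) = -0.01
(2) = 0.03
(3) = -0.02
(4) = 0.06
(5) = -0.41
(6) = 0.01
(7) = -0.41
(8) = -0.00
(9) = -0.02
(10) = 0.06
(11) = -0.30
(12) = 0.17
(13) = -0.40
(14) = 0.02
(15) = -0.41
(16) = 0.01
(17) = -0.41
(18) = -0.00
(19) = 0.00
(20) = -0.00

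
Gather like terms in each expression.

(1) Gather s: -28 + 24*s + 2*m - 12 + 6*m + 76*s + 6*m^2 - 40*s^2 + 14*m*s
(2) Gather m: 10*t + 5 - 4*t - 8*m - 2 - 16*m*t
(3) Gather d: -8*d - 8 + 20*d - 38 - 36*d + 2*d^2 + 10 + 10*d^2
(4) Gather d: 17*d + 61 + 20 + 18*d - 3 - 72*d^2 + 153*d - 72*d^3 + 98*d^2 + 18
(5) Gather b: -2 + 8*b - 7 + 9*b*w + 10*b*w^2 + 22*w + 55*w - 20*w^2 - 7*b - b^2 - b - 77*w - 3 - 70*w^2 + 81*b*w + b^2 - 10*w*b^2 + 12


(1) = 6*m^2 + 8*m - 40*s^2 + s*(14*m + 100) - 40
(2) = m*(-16*t - 8) + 6*t + 3
(3) = 12*d^2 - 24*d - 36
(4) = -72*d^3 + 26*d^2 + 188*d + 96
(5) = -10*b^2*w + b*(10*w^2 + 90*w) - 90*w^2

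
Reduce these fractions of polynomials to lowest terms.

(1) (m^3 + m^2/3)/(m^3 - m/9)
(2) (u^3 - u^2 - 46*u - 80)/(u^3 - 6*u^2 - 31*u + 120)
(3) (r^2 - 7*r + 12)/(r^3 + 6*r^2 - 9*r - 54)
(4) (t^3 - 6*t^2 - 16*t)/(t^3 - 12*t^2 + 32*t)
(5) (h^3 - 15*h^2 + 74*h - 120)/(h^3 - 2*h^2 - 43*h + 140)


(1) = 3*m/(3*m - 1)
(2) = (u + 2)/(u - 3)
(3) = (r - 4)/(r^2 + 9*r + 18)
(4) = (t + 2)/(t - 4)
(5) = (h - 6)/(h + 7)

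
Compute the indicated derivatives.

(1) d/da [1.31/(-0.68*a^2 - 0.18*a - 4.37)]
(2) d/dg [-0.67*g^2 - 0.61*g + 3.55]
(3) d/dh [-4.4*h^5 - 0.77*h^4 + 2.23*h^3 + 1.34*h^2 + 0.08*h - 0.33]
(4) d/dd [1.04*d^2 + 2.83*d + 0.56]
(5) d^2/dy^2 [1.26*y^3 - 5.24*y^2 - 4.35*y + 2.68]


(1) = (1.7816*a + 0.2358)/(0.68*a^2 + 0.18*a + 4.37)^2
(2) = -1.34*g - 0.61
(3) = -22.0*h^4 - 3.08*h^3 + 6.69*h^2 + 2.68*h + 0.08
(4) = 2.08*d + 2.83
(5) = 7.56*y - 10.48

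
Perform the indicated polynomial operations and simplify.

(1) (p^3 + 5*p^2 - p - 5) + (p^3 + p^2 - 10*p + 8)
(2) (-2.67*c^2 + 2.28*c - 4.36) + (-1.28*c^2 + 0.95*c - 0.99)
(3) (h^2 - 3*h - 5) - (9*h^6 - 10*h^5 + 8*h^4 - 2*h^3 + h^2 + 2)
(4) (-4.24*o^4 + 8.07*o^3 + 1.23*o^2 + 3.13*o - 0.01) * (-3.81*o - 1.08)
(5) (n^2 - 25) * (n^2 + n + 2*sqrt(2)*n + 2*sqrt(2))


(1) = 2*p^3 + 6*p^2 - 11*p + 3
(2) = -3.95*c^2 + 3.23*c - 5.35
(3) = -9*h^6 + 10*h^5 - 8*h^4 + 2*h^3 - 3*h - 7
(4) = 16.1544*o^5 - 26.1675*o^4 - 13.4019*o^3 - 13.2537*o^2 - 3.3423*o + 0.0108
(5) = n^4 + n^3 + 2*sqrt(2)*n^3 - 25*n^2 + 2*sqrt(2)*n^2 - 50*sqrt(2)*n - 25*n - 50*sqrt(2)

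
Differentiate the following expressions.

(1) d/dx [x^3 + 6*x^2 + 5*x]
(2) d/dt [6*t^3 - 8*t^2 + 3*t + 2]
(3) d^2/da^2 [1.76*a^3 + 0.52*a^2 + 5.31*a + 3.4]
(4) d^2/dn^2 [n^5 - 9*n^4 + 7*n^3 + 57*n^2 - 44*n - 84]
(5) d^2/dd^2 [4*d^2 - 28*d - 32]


(1) = 3*x^2 + 12*x + 5
(2) = 18*t^2 - 16*t + 3
(3) = 10.56*a + 1.04
(4) = 20*n^3 - 108*n^2 + 42*n + 114
(5) = 8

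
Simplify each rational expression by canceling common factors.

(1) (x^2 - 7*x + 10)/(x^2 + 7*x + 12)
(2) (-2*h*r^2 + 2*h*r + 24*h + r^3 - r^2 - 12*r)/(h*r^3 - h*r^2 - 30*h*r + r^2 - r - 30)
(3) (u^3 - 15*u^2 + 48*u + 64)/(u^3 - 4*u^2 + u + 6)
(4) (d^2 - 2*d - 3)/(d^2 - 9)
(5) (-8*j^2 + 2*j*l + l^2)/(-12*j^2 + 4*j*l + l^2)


(1) = (x^2 - 7*x + 10)/(x^2 + 7*x + 12)
(2) = (-2*h*r^2 + 2*h*r + 24*h + r^3 - r^2 - 12*r)/(h*r^3 - h*r^2 - 30*h*r + r^2 - r - 30)
(3) = (u^2 - 16*u + 64)/(u^2 - 5*u + 6)
(4) = (d + 1)/(d + 3)
(5) = (4*j + l)/(6*j + l)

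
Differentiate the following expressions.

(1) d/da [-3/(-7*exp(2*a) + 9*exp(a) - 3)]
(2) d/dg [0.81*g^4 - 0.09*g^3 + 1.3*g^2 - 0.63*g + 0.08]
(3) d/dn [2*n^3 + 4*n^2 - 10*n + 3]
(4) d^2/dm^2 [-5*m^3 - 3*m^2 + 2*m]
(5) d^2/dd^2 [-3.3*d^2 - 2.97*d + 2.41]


(1) = (27 - 42*exp(a))*exp(a)/(7*exp(2*a) - 9*exp(a) + 3)^2
(2) = 3.24*g^3 - 0.27*g^2 + 2.6*g - 0.63
(3) = 6*n^2 + 8*n - 10
(4) = -30*m - 6
(5) = -6.60000000000000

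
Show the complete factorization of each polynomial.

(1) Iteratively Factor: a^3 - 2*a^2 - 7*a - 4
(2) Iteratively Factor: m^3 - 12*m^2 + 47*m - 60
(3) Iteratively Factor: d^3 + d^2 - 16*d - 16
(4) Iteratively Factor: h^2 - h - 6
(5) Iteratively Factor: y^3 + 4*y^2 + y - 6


(1) = (a + 1)*(a^2 - 3*a - 4) = (a - 4)*(a + 1)*(a + 1)
(2) = (m - 4)*(m^2 - 8*m + 15) = (m - 4)*(m - 3)*(m - 5)
(3) = (d + 1)*(d^2 - 16) = (d - 4)*(d + 1)*(d + 4)
(4) = (h + 2)*(h - 3)
(5) = (y - 1)*(y^2 + 5*y + 6) = (y - 1)*(y + 2)*(y + 3)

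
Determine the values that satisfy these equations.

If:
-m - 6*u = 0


Then:
m = -6*u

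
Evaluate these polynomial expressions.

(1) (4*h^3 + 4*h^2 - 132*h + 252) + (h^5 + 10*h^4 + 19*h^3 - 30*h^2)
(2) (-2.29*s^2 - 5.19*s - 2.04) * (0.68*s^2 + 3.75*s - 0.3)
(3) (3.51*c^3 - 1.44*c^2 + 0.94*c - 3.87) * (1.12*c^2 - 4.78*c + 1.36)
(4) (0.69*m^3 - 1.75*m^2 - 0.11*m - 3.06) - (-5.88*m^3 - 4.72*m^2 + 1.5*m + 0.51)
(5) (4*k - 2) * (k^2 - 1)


(1) = h^5 + 10*h^4 + 23*h^3 - 26*h^2 - 132*h + 252
(2) = -1.5572*s^4 - 12.1167*s^3 - 20.1627*s^2 - 6.093*s + 0.612
(3) = 3.9312*c^5 - 18.3906*c^4 + 12.7096*c^3 - 10.786*c^2 + 19.777*c - 5.2632
(4) = 6.57*m^3 + 2.97*m^2 - 1.61*m - 3.57
(5) = 4*k^3 - 2*k^2 - 4*k + 2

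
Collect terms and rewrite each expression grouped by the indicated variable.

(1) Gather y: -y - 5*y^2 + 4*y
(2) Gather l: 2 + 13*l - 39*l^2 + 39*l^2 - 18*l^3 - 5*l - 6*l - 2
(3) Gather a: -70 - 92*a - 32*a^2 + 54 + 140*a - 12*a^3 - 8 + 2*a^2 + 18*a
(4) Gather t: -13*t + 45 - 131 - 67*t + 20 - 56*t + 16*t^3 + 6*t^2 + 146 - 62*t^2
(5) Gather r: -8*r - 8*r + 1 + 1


(1) = -5*y^2 + 3*y
(2) = -18*l^3 + 2*l
(3) = -12*a^3 - 30*a^2 + 66*a - 24
(4) = 16*t^3 - 56*t^2 - 136*t + 80
(5) = 2 - 16*r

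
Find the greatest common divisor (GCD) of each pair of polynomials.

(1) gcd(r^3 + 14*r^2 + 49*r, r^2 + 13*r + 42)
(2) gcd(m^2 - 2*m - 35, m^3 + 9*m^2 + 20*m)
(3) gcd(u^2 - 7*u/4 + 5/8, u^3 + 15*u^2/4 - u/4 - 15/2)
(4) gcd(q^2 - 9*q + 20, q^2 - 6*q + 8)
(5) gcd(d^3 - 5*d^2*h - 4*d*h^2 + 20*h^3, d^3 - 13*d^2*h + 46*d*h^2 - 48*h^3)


(1) = r + 7
(2) = gcd((m - 7)*(m + 5), m*(m + 4)*(m + 5)) = m + 5
(3) = gcd((u - 5/4)*(u - 1/2), (u - 5/4)*(u + 2)*(u + 3)) = u - 5/4
(4) = gcd((q - 5)*(q - 4), (q - 4)*(q - 2)) = q - 4
(5) = d - 2*h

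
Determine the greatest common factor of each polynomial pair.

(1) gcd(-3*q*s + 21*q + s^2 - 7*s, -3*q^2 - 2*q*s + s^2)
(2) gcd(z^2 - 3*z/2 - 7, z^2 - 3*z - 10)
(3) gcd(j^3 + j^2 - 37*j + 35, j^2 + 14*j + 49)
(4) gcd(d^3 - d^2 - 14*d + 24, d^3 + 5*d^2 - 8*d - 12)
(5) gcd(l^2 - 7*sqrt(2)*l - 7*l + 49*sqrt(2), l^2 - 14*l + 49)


(1) = gcd((-3*q + s)*(s - 7), (-3*q + s)*(q + s)) = 3*q - s
(2) = z + 2
(3) = gcd((j - 5)*(j - 1)*(j + 7), (j + 7)^2) = j + 7
(4) = gcd((d - 3)*(d - 2)*(d + 4), (d - 2)*(d + 1)*(d + 6)) = d - 2
(5) = gcd((l - 7)*(l - 7*sqrt(2)), (l - 7)^2) = l - 7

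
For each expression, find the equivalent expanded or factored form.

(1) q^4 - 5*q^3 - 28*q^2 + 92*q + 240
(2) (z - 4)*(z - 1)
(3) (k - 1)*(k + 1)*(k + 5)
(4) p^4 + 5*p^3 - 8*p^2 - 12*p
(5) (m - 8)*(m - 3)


(1) = (q - 6)*(q - 5)*(q + 2)*(q + 4)
(2) = z^2 - 5*z + 4
(3) = k^3 + 5*k^2 - k - 5
(4) = p*(p - 2)*(p + 1)*(p + 6)
(5) = m^2 - 11*m + 24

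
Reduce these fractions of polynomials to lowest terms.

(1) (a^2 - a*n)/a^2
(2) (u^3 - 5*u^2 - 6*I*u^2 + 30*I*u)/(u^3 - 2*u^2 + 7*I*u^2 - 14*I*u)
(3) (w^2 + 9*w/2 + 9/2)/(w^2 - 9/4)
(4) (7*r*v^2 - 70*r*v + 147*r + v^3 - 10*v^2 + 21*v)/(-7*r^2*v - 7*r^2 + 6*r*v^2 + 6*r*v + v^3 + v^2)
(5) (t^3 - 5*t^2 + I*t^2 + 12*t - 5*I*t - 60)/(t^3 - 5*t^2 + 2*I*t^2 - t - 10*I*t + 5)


(1) = (a - n)/a
(2) = (u^2 + u*(-5 - 6*I) + 30*I)/(u^2 + u*(-2 + 7*I) - 14*I)
(3) = (2*w + 6)/(2*w - 3)
(4) = (-v^2 + 10*v - 21)/(r*v + r - v^2 - v)
(5) = (t^2 + I*t + 12)/(t^2 + 2*I*t - 1)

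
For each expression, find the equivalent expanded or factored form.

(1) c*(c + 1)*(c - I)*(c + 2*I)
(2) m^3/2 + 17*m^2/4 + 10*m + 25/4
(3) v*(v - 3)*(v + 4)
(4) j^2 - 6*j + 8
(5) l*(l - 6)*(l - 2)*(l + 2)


(1) = c^4 + c^3 + I*c^3 + 2*c^2 + I*c^2 + 2*c
(2) = (m/2 + 1/2)*(m + 5/2)*(m + 5)
(3) = v^3 + v^2 - 12*v
(4) = (j - 4)*(j - 2)
(5) = l^4 - 6*l^3 - 4*l^2 + 24*l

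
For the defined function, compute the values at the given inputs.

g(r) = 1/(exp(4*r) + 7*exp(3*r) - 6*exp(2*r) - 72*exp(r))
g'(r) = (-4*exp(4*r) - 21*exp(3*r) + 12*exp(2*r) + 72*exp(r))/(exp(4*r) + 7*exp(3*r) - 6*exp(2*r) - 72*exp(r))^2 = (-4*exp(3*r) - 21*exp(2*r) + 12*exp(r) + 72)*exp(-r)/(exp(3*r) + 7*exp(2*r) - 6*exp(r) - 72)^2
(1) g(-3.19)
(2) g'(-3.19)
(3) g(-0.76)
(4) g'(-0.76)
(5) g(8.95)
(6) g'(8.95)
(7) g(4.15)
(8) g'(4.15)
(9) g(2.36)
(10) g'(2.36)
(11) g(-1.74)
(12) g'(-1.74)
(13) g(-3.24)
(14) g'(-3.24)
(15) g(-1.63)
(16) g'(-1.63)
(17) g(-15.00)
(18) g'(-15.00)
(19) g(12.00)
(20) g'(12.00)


(1) = -0.34
(2) = 0.34
(3) = -0.03
(4) = 0.03
(5) = 0.00
(6) = -0.00
(7) = 0.00
(8) = -0.00
(9) = 0.00
(10) = -0.00
(11) = -0.08
(12) = 0.08
(13) = -0.35
(14) = 0.35
(15) = -0.07
(16) = 0.07
(17) = -45403.02
(18) = 45403.02
(19) = 0.00
(20) = -0.00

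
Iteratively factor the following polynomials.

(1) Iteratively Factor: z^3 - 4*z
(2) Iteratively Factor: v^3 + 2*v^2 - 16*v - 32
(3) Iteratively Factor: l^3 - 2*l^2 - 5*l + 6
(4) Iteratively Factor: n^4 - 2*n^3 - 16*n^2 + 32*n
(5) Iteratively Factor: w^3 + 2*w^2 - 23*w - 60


(1) = (z + 2)*(z^2 - 2*z) = z*(z + 2)*(z - 2)
(2) = (v + 4)*(v^2 - 2*v - 8) = (v - 4)*(v + 4)*(v + 2)
(3) = (l + 2)*(l^2 - 4*l + 3) = (l - 3)*(l + 2)*(l - 1)
(4) = (n - 4)*(n^3 + 2*n^2 - 8*n) = n*(n - 4)*(n^2 + 2*n - 8) = n*(n - 4)*(n + 4)*(n - 2)
(5) = (w + 4)*(w^2 - 2*w - 15) = (w - 5)*(w + 4)*(w + 3)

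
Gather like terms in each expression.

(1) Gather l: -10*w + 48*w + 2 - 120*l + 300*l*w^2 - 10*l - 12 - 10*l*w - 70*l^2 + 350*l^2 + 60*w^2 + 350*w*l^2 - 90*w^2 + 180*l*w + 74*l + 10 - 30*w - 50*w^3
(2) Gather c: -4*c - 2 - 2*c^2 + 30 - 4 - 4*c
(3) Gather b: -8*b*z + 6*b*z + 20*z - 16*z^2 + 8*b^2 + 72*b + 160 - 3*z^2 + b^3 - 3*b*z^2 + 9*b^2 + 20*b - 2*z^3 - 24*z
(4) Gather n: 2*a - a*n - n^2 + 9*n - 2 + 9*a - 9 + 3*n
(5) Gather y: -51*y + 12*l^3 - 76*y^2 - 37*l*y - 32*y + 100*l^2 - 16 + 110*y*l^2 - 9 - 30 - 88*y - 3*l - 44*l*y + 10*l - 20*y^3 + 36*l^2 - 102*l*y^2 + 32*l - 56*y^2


(1) = l^2*(350*w + 280) + l*(300*w^2 + 170*w - 56) - 50*w^3 - 30*w^2 + 8*w
(2) = -2*c^2 - 8*c + 24
(3) = b^3 + 17*b^2 + b*(-3*z^2 - 2*z + 92) - 2*z^3 - 19*z^2 - 4*z + 160
(4) = 11*a - n^2 + n*(12 - a) - 11
(5) = 12*l^3 + 136*l^2 + 39*l - 20*y^3 + y^2*(-102*l - 132) + y*(110*l^2 - 81*l - 171) - 55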